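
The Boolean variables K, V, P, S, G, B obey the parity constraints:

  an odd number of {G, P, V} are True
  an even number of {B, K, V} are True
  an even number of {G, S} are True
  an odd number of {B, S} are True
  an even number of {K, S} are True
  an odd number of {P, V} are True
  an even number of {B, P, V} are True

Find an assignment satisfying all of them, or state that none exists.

K = False; V = True; P = False; S = False; G = False; B = True

{G, P, V}: 1 true → odd ✓
{B, K, V}: 2 true → even ✓
{G, S}: 0 true → even ✓
{B, S}: 1 true → odd ✓
{K, S}: 0 true → even ✓
{P, V}: 1 true → odd ✓
{B, P, V}: 2 true → even ✓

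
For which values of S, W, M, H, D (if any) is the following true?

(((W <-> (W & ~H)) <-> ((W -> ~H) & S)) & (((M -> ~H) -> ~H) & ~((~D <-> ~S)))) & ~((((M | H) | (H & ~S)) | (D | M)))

S = True, W = True, M = False, H = False, D = False

  ((W <-> (W & ~H)) <-> ((W -> ~H) & S)) & (((M -> ~H) -> ~H) & ~((~D <-> ~S))) = True
    (W <-> (W & ~H)) <-> ((W -> ~H) & S) = True
      W <-> (W & ~H) = True
        W & ~H = True
          ~H = True
      (W -> ~H) & S = True
        W -> ~H = True
          ~H = True
    ((M -> ~H) -> ~H) & ~((~D <-> ~S)) = True
      (M -> ~H) -> ~H = True
        M -> ~H = True
          ~H = True
        ~H = True
      ~((~D <-> ~S)) = True
        ~D <-> ~S = False
          ~D = True
          ~S = False
  ~((((M | H) | (H & ~S)) | (D | M))) = True
    ((M | H) | (H & ~S)) | (D | M) = False
      (M | H) | (H & ~S) = False
        M | H = False
        H & ~S = False
          ~S = False
      D | M = False
Both conjuncts True, so the formula holds.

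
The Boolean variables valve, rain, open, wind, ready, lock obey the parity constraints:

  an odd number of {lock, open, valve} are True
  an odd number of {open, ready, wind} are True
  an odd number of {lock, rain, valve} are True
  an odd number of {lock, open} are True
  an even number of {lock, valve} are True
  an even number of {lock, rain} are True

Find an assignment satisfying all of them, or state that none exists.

Unsatisfiable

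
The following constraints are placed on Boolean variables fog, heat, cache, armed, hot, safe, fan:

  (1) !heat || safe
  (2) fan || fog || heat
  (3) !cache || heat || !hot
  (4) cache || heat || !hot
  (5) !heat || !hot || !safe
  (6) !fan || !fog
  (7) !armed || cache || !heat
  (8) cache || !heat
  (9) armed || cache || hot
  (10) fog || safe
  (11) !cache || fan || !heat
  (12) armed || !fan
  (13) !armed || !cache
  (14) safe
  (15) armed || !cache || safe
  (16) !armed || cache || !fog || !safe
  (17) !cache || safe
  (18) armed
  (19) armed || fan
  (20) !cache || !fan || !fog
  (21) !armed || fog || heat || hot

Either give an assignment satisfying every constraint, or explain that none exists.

Case armed = True:
  (!armed || !cache) forces cache = False.
  (!armed || cache || !heat) forces heat = False.
  (cache || heat || !hot) forces hot = False.
  (safe) forces safe = True.
  (!armed || cache || !fog || !safe) forces fog = False.
  Clause (!armed || fog || heat || hot) is falsified — contradiction.
Case armed = False:
  Clause (armed) is falsified — contradiction.
Both cases fail, so the formula is unsatisfiable.

UNSATISFIABLE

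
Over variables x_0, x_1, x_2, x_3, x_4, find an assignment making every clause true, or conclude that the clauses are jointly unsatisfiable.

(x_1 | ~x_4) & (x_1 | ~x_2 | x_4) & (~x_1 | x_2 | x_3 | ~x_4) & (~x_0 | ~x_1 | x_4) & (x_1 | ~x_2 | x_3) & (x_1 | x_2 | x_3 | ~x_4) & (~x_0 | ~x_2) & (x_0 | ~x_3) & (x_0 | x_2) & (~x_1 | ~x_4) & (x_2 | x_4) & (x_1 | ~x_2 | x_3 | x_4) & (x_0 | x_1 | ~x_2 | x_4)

x_0: False, x_1: True, x_2: True, x_3: False, x_4: False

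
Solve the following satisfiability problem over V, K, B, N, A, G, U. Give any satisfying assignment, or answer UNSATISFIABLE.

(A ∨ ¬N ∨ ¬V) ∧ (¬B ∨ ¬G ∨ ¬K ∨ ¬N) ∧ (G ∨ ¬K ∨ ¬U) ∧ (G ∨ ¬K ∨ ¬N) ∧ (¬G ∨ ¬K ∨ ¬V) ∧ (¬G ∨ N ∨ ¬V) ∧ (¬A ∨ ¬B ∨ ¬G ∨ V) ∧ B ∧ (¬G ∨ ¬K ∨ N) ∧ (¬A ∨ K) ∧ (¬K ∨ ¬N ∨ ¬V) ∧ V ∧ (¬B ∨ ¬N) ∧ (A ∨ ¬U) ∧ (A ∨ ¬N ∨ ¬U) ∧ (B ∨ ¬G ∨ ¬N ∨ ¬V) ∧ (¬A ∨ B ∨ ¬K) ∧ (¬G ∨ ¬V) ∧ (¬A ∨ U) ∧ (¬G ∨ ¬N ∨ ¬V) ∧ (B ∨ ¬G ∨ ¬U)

V = True, K = True, B = True, N = False, A = False, G = False, U = False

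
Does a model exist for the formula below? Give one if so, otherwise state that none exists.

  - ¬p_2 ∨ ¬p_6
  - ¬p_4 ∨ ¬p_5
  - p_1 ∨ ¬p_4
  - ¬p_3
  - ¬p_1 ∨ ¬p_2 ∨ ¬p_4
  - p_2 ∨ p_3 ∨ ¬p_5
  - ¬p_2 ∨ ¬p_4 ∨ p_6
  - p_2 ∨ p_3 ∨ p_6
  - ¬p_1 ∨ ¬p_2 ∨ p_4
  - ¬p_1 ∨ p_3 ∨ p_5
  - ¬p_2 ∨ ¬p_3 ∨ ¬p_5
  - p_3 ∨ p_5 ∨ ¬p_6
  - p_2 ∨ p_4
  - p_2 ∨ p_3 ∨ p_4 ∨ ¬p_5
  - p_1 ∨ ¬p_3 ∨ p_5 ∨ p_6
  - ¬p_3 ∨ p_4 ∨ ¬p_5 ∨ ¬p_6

p_1 = False, p_2 = True, p_3 = False, p_4 = False, p_5 = True, p_6 = False

Unit clause (¬p_3) forces p_3 = False.
Try p_1 = True:
  (¬p_1 ∨ p_3 ∨ p_5) forces p_5 = True.
  (¬p_4 ∨ ¬p_5) forces p_4 = False.
  (p_2 ∨ p_3 ∨ ¬p_5) forces p_2 = True.
  clause (¬p_1 ∨ ¬p_2 ∨ p_4) is falsified — backtrack.
So p_1 = False.
  then (p_1 ∨ ¬p_4) forces p_4 = False.
  then (p_2 ∨ p_4) forces p_2 = True.
  then (¬p_2 ∨ ¬p_6) forces p_6 = False.
Set p_5 = True.
All clauses satisfied.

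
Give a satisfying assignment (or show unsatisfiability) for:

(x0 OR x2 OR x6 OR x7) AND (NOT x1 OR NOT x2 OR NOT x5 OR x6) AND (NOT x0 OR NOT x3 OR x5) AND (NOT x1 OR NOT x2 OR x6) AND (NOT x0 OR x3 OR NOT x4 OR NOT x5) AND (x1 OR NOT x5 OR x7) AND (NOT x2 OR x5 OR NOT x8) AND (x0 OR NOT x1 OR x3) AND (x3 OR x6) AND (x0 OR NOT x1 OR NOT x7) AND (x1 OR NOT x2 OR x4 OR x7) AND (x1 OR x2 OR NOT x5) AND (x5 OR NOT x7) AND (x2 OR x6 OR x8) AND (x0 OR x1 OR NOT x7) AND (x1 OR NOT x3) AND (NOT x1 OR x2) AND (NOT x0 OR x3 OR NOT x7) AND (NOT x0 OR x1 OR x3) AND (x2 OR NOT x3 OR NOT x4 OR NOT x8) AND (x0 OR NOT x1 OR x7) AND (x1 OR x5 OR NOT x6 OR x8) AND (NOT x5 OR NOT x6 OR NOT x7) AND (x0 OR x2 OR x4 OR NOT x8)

x0: True, x1: True, x2: True, x3: True, x4: True, x5: True, x6: True, x7: False, x8: False

Set x0 = True.
Try x1 = False:
  (x1 OR NOT x3) forces x3 = False.
  clause (NOT x0 OR x1 OR x3) is falsified — backtrack.
So x1 = True.
  then (NOT x1 OR x2) forces x2 = True.
  then (NOT x1 OR NOT x2 OR x6) forces x6 = True.
Set x3 = True.
  then (NOT x0 OR NOT x3 OR x5) forces x5 = True.
  then (NOT x5 OR NOT x6 OR NOT x7) forces x7 = False.
Set x4 = True.
Set x8 = False.
All clauses satisfied.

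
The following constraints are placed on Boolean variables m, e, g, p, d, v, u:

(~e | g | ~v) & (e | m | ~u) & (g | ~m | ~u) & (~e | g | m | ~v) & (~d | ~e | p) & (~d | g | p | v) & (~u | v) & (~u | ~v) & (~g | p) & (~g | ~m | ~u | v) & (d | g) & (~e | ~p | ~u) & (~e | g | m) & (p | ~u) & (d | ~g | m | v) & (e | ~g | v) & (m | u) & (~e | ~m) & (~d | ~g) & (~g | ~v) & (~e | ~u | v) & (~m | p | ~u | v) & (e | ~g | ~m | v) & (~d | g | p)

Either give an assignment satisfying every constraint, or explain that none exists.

m: True; e: False; g: False; p: True; d: True; v: False; u: False

Set m = True.
  then (~e | ~m) forces e = False.
Try g = True:
  (~g | p) forces p = True.
  (e | ~g | v) forces v = True.
  clause (~g | ~v) is falsified — backtrack.
So g = False.
  then (g | ~m | ~u) forces u = False.
  then (d | g) forces d = True.
  then (~d | g | p) forces p = True.
Set v = False.
All clauses satisfied.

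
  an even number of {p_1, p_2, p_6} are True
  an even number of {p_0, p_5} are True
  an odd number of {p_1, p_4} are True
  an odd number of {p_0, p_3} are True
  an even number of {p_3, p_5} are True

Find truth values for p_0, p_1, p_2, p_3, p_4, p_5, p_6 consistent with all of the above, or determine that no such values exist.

Adding constraints 2, 4, 5 mod 2: every variable appears an even number of times on the left, so the left side is 0.
But the right sides sum to 1 (mod 2). 0 ≠ 1 — the system is inconsistent.

Unsatisfiable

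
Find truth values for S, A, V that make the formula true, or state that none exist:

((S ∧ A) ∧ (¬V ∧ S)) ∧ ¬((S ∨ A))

Unsatisfiable — no assignment works.

Case S = True: the conjunct ¬((S ∨ A)) becomes ¬((True ∨ A)) = False.
Case S = False: the conjunct S is False.
Both cases fail — unsatisfiable.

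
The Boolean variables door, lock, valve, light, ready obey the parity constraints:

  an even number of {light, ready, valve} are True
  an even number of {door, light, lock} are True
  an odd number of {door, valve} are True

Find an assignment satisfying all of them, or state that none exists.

door = False; lock = False; valve = True; light = False; ready = True

{light, ready, valve}: 2 true → even ✓
{door, light, lock}: 0 true → even ✓
{door, valve}: 1 true → odd ✓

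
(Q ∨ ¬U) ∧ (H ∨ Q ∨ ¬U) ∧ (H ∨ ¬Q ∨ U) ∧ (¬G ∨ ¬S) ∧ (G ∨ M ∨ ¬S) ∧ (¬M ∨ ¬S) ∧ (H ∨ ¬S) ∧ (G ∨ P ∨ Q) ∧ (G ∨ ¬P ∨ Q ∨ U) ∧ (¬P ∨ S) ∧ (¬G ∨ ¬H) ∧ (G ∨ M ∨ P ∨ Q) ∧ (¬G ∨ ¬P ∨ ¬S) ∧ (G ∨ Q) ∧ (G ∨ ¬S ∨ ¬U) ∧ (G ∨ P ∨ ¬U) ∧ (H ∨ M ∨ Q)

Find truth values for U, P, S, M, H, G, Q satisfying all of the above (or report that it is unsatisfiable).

U: False; P: False; S: False; M: True; H: False; G: True; Q: False

Set U = False.
Set P = False.
Try S = True:
  (¬G ∨ ¬S) forces G = False.
  (G ∨ M ∨ ¬S) forces M = True.
  clause (¬M ∨ ¬S) is falsified — backtrack.
So S = False.
Set M = True.
Set H = False.
  then (H ∨ ¬Q ∨ U) forces Q = False.
  then (G ∨ P ∨ Q) forces G = True.
All clauses satisfied.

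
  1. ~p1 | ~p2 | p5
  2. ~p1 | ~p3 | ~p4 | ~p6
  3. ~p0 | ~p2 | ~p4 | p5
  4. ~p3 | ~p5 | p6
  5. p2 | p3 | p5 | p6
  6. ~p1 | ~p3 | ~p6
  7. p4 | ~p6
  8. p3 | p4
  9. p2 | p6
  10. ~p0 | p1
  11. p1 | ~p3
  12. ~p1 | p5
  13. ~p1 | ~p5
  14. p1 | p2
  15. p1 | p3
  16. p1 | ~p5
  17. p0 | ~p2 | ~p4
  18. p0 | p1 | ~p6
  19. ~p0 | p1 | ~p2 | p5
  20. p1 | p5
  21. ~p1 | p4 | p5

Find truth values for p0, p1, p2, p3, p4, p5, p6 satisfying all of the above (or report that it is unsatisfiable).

Unsatisfiable — no assignment works.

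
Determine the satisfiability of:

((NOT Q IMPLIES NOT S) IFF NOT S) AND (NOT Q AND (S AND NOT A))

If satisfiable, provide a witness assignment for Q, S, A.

Q = False, S = True, A = False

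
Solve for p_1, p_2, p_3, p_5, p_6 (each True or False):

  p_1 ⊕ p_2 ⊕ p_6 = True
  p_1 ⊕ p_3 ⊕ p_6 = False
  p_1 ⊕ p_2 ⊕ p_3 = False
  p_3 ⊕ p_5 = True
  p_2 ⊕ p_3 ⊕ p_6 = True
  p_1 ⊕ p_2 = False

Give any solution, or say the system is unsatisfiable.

Unsatisfiable

Adding constraints 2, 5, 6 mod 2: every variable appears an even number of times on the left, so the left side is 0.
But the right sides sum to 1 (mod 2). 0 ≠ 1 — the system is inconsistent.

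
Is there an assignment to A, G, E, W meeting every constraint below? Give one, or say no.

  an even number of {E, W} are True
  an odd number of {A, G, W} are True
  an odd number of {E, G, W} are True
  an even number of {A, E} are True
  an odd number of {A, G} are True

A=F; G=T; E=F; W=F

{E, W}: 0 true → even ✓
{A, G, W}: 1 true → odd ✓
{E, G, W}: 1 true → odd ✓
{A, E}: 0 true → even ✓
{A, G}: 1 true → odd ✓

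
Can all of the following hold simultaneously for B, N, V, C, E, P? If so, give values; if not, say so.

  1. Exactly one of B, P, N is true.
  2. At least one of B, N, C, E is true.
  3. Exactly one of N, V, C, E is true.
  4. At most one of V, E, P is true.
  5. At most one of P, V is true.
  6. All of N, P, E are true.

The formula is unsatisfiable.

Case E = True:
  (3) with E=T forces N = False.
  Constraint (6) is violated (N=F) — contradiction.
Case E = False:
  Constraint (6) is violated (E=F) — contradiction.
Both cases fail — unsatisfiable.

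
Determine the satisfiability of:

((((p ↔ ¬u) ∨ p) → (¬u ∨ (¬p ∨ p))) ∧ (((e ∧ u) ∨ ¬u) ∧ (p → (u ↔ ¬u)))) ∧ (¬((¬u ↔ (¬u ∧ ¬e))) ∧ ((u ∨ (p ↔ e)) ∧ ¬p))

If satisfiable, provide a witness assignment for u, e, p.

Case u = True: the conjunct ¬((¬u ↔ (¬u ∧ ¬e))) becomes ¬((False ↔ False)) = False.
Case u = False: the formula simplifies to ¬p ∧ (¬(¬e) ∧ ((p ↔ e) ∧ ¬p)).
  p = True: the conjunct ¬p is False.
  p = False: simplifies to ¬(¬e) ∧ ¬e.
    e = True: the conjunct ¬e is False.
    e = False: the conjunct ¬(¬e) becomes ¬(¬False) = False.
Both cases fail — unsatisfiable.

Unsatisfiable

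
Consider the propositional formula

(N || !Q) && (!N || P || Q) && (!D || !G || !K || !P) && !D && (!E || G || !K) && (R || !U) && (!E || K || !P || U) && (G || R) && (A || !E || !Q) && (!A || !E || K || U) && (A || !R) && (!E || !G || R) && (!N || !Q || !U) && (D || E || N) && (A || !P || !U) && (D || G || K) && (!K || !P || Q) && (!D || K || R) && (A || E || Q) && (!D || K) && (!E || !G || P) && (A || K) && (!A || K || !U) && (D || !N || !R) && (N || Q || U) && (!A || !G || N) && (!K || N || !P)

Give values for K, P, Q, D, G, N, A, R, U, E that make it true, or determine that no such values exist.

Unit clause (!D) forces D = False.
Set K = True.
Set P = False.
Try Q = False:
  (!N || P || Q) forces N = False.
  (D || E || N) forces E = True.
  (!E || G || !K) forces G = True.
  clause (!E || !G || P) is falsified — backtrack.
So Q = True.
  then (N || !Q) forces N = True.
  then (!N || !Q || !U) forces U = False.
  then (D || !N || !R) forces R = False.
  then (G || R) forces G = True.
  then (!E || !G || R) forces E = False.
Set A = False.
All clauses satisfied.

K=T, P=F, Q=T, D=F, G=T, N=T, A=F, R=F, U=F, E=F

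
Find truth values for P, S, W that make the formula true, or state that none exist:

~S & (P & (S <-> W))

P=T, S=F, W=F

  ~S = True
  P & (S <-> W) = True
    S <-> W = True
Both conjuncts True, so the formula holds.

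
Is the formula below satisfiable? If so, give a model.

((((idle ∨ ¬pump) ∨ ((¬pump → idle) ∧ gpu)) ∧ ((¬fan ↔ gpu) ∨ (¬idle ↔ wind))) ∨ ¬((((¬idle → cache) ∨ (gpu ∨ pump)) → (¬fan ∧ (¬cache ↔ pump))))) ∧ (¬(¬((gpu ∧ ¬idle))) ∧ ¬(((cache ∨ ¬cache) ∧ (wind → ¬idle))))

Unsatisfiable — no assignment works.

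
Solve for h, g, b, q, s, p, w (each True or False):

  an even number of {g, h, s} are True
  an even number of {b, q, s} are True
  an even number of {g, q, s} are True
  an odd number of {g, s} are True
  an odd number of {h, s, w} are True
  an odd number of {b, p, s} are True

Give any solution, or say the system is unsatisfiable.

h: True, g: True, b: True, q: True, s: False, p: False, w: False

{g, h, s}: 2 true → even ✓
{b, q, s}: 2 true → even ✓
{g, q, s}: 2 true → even ✓
{g, s}: 1 true → odd ✓
{h, s, w}: 1 true → odd ✓
{b, p, s}: 1 true → odd ✓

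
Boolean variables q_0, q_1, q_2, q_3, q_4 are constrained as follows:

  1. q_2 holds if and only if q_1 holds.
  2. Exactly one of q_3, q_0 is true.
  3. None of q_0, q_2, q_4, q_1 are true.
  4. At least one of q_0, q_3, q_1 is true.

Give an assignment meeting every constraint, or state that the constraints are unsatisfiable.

q_0 = False, q_1 = False, q_2 = False, q_3 = True, q_4 = False

  (1) q_2=F, q_1=F — same ✓
  (2) {q_3, q_0}: 1 true — exactly one ✓
  (3) {q_0, q_2, q_4, q_1}: 0 true — none ✓
  (4) {q_0, q_3, q_1}: 1 true — at least one ✓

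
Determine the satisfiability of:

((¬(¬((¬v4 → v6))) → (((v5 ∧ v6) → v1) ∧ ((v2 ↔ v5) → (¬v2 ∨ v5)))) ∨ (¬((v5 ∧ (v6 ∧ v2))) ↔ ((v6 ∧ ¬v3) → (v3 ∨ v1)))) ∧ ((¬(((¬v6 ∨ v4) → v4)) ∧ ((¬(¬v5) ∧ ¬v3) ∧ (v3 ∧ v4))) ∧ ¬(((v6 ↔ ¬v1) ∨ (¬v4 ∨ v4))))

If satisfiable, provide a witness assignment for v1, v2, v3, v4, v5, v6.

The formula is unsatisfiable.

The conjunct ¬(((v6 ↔ ¬v1) ∨ (¬v4 ∨ v4))) is unsatisfiable on its own:
  v1=F, v4=F, v6=F: evaluates to False.
  v1=F, v4=F, v6=T: evaluates to False.
  v1=F, v4=T, v6=F: evaluates to False.
  v1=F, v4=T, v6=T: evaluates to False.
  v1=T, v4=F, v6=F: evaluates to False.
  v1=T, v4=F, v6=T: evaluates to False.
  v1=T, v4=T, v6=F: evaluates to False.
  v1=T, v4=T, v6=T: evaluates to False.
So the whole conjunction is unsatisfiable.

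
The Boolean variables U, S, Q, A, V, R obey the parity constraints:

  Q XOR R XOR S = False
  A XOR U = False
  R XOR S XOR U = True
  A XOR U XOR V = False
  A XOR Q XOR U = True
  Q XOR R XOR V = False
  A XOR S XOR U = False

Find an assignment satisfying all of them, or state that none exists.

U: False, S: False, Q: True, A: False, V: False, R: True

Q XOR R XOR S = T XOR T XOR F = False ✓
A XOR U = F XOR F = False ✓
R XOR S XOR U = T XOR F XOR F = True ✓
A XOR U XOR V = F XOR F XOR F = False ✓
A XOR Q XOR U = F XOR T XOR F = True ✓
Q XOR R XOR V = T XOR T XOR F = False ✓
A XOR S XOR U = F XOR F XOR F = False ✓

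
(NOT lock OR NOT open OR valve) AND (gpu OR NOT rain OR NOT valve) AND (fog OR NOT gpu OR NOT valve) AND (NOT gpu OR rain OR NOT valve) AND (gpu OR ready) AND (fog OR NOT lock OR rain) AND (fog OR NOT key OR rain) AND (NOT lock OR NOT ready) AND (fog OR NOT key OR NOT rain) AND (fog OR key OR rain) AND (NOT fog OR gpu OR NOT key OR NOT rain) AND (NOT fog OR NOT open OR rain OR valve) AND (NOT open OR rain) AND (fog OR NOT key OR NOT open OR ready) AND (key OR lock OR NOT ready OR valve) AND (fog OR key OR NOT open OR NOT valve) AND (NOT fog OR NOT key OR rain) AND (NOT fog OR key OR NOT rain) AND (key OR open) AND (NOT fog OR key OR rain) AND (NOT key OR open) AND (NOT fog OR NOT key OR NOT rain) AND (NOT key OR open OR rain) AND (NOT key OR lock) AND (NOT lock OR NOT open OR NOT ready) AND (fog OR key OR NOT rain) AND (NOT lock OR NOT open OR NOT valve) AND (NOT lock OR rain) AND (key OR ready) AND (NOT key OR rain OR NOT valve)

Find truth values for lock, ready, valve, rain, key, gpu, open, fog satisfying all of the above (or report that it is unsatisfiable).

Case key = True:
  (NOT key OR open) forces open = True.
  (NOT open OR rain) forces rain = True.
  (fog OR NOT key OR NOT rain) forces fog = True.
  Clause (NOT fog OR NOT key OR NOT rain) is falsified — contradiction.
Case key = False:
  (key OR open) forces open = True.
  (NOT open OR rain) forces rain = True.
  (NOT fog OR key OR NOT rain) forces fog = False.
  Clause (fog OR key OR NOT rain) is falsified — contradiction.
Both cases fail, so the formula is unsatisfiable.

Unsatisfiable — no assignment works.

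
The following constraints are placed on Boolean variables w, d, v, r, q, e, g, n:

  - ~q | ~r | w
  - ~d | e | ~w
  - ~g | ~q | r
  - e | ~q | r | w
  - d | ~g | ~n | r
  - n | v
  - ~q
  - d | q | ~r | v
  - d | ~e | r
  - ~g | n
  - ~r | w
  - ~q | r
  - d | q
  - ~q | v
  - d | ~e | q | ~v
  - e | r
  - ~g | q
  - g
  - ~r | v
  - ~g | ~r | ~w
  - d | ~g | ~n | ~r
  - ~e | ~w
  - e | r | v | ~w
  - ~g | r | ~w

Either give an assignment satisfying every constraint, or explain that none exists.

Case g = True:
  (~q) forces q = False.
  Clause (~g | q) is falsified — contradiction.
Case g = False:
  Clause (g) is falsified — contradiction.
Both cases fail, so the formula is unsatisfiable.

The formula is unsatisfiable.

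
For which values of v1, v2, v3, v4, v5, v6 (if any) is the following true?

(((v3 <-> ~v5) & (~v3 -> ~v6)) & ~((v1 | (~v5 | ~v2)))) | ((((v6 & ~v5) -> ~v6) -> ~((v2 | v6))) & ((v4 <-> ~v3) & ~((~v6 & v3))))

v1 = False, v2 = True, v3 = False, v4 = False, v5 = True, v6 = False

  (((v3 <-> ~v5) & (~v3 -> ~v6)) & ~((v1 | (~v5 | ~v2)))) | ((((v6 & ~v5) -> ~v6) -> ~((v2 | v6))) & ((v4 <-> ~v3) & ~((~v6 & v3)))) = True
    ((v3 <-> ~v5) & (~v3 -> ~v6)) & ~((v1 | (~v5 | ~v2))) = True
      (v3 <-> ~v5) & (~v3 -> ~v6) = True
        v3 <-> ~v5 = True
          ~v5 = False
        ~v3 -> ~v6 = True
          ~v3 = True
          ~v6 = True
      ~((v1 | (~v5 | ~v2))) = True
        v1 | (~v5 | ~v2) = False
          ~v5 | ~v2 = False
            ~v5 = False
            ~v2 = False
    (((v6 & ~v5) -> ~v6) -> ~((v2 | v6))) & ((v4 <-> ~v3) & ~((~v6 & v3))) = False
      ((v6 & ~v5) -> ~v6) -> ~((v2 | v6)) = False
        (v6 & ~v5) -> ~v6 = True
          v6 & ~v5 = False
            ~v5 = False
          ~v6 = True
        ~((v2 | v6)) = False
          v2 | v6 = True
      (v4 <-> ~v3) & ~((~v6 & v3)) = False
        v4 <-> ~v3 = False
          ~v3 = True
        ~((~v6 & v3)) = True
          ~v6 & v3 = False
            ~v6 = True
The formula evaluates to True.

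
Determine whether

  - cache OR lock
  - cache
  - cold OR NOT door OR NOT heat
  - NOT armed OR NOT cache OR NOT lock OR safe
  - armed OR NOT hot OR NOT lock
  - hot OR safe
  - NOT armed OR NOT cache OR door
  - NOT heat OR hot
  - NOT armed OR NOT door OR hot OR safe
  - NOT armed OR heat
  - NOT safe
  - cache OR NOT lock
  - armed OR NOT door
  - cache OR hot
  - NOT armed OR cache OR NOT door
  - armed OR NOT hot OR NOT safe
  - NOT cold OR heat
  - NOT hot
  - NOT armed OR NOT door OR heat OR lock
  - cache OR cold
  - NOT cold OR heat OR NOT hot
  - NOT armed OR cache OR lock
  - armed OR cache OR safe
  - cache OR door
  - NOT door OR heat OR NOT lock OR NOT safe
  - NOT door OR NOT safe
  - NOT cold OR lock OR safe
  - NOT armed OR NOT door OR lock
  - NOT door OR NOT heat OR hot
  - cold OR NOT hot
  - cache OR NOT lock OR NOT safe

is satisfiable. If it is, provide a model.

Unsatisfiable

Case safe = True:
  Clause (NOT safe) is falsified — contradiction.
Case safe = False:
  (cache) forces cache = True.
  (hot OR safe) forces hot = True.
  Clause (NOT hot) is falsified — contradiction.
Both cases fail, so the formula is unsatisfiable.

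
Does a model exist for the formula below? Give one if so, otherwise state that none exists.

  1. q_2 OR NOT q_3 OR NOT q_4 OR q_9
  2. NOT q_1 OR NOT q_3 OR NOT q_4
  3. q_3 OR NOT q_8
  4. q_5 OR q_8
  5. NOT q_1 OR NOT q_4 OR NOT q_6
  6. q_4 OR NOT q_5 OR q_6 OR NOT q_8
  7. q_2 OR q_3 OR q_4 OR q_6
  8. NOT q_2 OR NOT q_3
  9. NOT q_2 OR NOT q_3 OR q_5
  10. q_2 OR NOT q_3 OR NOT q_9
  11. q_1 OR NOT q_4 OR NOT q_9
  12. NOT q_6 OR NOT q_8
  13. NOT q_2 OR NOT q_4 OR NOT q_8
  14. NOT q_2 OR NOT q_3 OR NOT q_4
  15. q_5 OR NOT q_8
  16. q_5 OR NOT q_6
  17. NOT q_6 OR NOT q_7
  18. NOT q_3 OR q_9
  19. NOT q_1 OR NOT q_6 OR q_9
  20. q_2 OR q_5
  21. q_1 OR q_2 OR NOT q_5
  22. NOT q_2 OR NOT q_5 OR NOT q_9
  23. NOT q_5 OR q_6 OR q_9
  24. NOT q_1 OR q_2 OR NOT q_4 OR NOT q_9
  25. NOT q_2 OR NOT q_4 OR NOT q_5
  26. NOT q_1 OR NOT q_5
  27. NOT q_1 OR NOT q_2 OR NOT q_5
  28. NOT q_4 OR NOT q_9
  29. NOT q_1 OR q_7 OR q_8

q_1=F; q_2=T; q_3=F; q_4=F; q_5=T; q_6=T; q_7=F; q_8=F; q_9=F

Try q_1 = True:
  (NOT q_1 OR NOT q_5) forces q_5 = False.
  (q_5 OR q_8) forces q_8 = True.
  clause (q_5 OR NOT q_8) is falsified — backtrack.
So q_1 = False.
Try q_2 = False:
  (q_2 OR q_5) forces q_5 = True.
  clause (q_1 OR q_2 OR NOT q_5) is falsified — backtrack.
So q_2 = True.
  then (NOT q_2 OR NOT q_3) forces q_3 = False.
  then (q_3 OR NOT q_8) forces q_8 = False.
  then (q_5 OR q_8) forces q_5 = True.
  then (NOT q_2 OR NOT q_5 OR NOT q_9) forces q_9 = False.
  then (NOT q_5 OR q_6 OR q_9) forces q_6 = True.
  then (NOT q_2 OR NOT q_4 OR NOT q_5) forces q_4 = False.
  then (NOT q_6 OR NOT q_7) forces q_7 = False.
All clauses satisfied.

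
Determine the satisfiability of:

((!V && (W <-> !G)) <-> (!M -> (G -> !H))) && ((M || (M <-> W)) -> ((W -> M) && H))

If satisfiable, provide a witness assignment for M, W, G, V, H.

M = True, W = True, G = False, V = False, H = True

  (!V && (W <-> !G)) <-> (!M -> (G -> !H)) = True
    !V && (W <-> !G) = True
      !V = True
      W <-> !G = True
        !G = True
    !M -> (G -> !H) = True
      !M = False
      G -> !H = True
        !H = False
  (M || (M <-> W)) -> ((W -> M) && H) = True
    M || (M <-> W) = True
      M <-> W = True
    (W -> M) && H = True
      W -> M = True
Both conjuncts True, so the formula holds.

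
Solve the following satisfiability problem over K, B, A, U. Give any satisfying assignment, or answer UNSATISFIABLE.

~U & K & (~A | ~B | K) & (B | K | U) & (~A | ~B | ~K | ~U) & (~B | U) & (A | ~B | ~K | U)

K = True, B = False, A = False, U = False

Unit clause (~U) forces U = False.
Unit clause (K) forces K = True.
In (~B | U) only ~B is left, so B = False.
Set A = False.
All clauses satisfied.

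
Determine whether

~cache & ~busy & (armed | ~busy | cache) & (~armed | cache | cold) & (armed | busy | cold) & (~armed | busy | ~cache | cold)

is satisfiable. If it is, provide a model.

busy: False, cold: True, cache: False, armed: True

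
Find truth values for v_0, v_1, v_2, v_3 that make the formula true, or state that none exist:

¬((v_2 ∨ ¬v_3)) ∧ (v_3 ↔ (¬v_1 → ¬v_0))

v_0=T, v_1=T, v_2=F, v_3=T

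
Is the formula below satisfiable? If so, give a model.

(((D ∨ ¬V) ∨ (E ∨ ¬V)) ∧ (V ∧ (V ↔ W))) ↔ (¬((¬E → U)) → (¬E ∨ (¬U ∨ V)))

V=T; D=T; U=T; E=F; W=T

  (((D ∨ ¬V) ∨ (E ∨ ¬V)) ∧ (V ∧ (V ↔ W))) ↔ (¬((¬E → U)) → (¬E ∨ (¬U ∨ V))) = True
    ((D ∨ ¬V) ∨ (E ∨ ¬V)) ∧ (V ∧ (V ↔ W)) = True
      (D ∨ ¬V) ∨ (E ∨ ¬V) = True
        D ∨ ¬V = True
          ¬V = False
        E ∨ ¬V = False
          ¬V = False
      V ∧ (V ↔ W) = True
        V ↔ W = True
    ¬((¬E → U)) → (¬E ∨ (¬U ∨ V)) = True
      ¬((¬E → U)) = False
        ¬E → U = True
          ¬E = True
      ¬E ∨ (¬U ∨ V) = True
        ¬E = True
        ¬U ∨ V = True
          ¬U = False
The formula evaluates to True.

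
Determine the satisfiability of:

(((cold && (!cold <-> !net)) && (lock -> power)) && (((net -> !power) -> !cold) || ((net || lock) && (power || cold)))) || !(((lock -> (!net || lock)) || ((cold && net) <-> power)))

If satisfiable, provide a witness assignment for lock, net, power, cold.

lock: True, net: True, power: True, cold: True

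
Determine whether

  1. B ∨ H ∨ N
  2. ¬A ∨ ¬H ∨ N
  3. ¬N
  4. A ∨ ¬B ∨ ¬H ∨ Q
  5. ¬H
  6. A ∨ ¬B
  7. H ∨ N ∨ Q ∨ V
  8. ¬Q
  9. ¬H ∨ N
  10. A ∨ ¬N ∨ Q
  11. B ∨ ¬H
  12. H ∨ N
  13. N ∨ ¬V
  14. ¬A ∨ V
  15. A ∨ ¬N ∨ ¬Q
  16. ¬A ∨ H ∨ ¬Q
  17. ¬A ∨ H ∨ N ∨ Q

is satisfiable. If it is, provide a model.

No satisfying assignment exists.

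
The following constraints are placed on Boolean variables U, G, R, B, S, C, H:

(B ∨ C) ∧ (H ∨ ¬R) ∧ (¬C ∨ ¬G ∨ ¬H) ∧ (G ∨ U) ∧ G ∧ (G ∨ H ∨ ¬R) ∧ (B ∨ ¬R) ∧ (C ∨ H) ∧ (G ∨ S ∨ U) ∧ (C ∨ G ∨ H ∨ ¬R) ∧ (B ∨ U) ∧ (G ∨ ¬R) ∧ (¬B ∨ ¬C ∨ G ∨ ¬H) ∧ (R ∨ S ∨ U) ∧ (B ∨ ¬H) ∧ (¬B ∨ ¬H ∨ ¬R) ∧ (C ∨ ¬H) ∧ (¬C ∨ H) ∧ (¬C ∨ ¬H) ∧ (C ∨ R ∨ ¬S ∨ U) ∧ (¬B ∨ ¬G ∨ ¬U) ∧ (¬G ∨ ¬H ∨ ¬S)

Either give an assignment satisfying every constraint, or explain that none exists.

The formula is unsatisfiable.

Case C = True:
  (G) forces G = True.
  (¬C ∨ ¬G ∨ ¬H) forces H = False.
  Clause (¬C ∨ H) is falsified — contradiction.
Case C = False:
  (B ∨ C) forces B = True.
  (G) forces G = True.
  (C ∨ H) forces H = True.
  Clause (C ∨ ¬H) is falsified — contradiction.
Both cases fail, so the formula is unsatisfiable.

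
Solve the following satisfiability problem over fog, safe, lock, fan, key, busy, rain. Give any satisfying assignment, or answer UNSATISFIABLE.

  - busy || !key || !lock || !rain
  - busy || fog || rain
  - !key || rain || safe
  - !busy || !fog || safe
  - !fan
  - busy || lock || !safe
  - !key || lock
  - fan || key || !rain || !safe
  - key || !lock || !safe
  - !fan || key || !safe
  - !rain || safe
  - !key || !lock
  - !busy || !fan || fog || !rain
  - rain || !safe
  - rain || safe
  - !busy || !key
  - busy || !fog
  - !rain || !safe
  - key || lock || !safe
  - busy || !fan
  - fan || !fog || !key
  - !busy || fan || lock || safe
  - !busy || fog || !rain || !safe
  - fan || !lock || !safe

UNSATISFIABLE

Case safe = True:
  (!fan) forces fan = False.
  (rain || !safe) forces rain = True.
  Clause (!rain || !safe) is falsified — contradiction.
Case safe = False:
  (!fan) forces fan = False.
  (!rain || safe) forces rain = False.
  Clause (rain || safe) is falsified — contradiction.
Both cases fail, so the formula is unsatisfiable.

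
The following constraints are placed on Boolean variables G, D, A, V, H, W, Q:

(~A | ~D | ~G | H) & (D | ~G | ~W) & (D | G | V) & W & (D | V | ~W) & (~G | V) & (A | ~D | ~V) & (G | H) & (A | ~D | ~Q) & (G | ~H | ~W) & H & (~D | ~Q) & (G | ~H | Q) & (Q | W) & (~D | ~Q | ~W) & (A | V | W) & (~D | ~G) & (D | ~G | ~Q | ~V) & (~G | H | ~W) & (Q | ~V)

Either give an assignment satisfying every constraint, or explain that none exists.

Unsatisfiable — no assignment works.

Case H = True:
  (W) forces W = True.
  (G | ~H | ~W) forces G = True.
  (D | ~G | ~W) forces D = True.
  Clause (~D | ~G) is falsified — contradiction.
Case H = False:
  Clause (H) is falsified — contradiction.
Both cases fail, so the formula is unsatisfiable.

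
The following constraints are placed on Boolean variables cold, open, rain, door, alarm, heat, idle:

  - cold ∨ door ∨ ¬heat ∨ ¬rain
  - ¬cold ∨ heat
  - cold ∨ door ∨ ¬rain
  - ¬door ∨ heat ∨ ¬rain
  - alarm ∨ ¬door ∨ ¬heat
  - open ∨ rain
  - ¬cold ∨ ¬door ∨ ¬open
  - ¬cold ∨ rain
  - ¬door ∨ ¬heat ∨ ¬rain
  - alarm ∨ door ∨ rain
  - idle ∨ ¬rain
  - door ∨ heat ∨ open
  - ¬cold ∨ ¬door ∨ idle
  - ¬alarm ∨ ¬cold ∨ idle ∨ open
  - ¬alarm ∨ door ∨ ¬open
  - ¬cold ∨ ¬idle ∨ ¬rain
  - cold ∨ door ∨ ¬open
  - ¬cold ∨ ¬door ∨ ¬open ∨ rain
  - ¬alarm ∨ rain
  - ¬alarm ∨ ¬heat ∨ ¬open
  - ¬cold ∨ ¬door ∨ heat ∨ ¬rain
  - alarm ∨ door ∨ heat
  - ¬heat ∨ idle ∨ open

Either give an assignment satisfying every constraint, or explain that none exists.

cold=F, open=T, rain=F, door=T, alarm=F, heat=F, idle=T

Try cold = True:
  (¬cold ∨ heat) forces heat = True.
  (¬cold ∨ rain) forces rain = True.
  (¬door ∨ ¬heat ∨ ¬rain) forces door = False.
  (idle ∨ ¬rain) forces idle = True.
  clause (¬cold ∨ ¬idle ∨ ¬rain) is falsified — backtrack.
So cold = False.
Try open = False:
  (open ∨ rain) forces rain = True.
  (cold ∨ door ∨ ¬rain) forces door = True.
  (¬door ∨ heat ∨ ¬rain) forces heat = True.
  clause (¬door ∨ ¬heat ∨ ¬rain) is falsified — backtrack.
So open = True.
  then (cold ∨ door ∨ ¬open) forces door = True.
Set rain = False.
  then (¬alarm ∨ rain) forces alarm = False.
  then (alarm ∨ ¬door ∨ ¬heat) forces heat = False.
Set idle = True.
All clauses satisfied.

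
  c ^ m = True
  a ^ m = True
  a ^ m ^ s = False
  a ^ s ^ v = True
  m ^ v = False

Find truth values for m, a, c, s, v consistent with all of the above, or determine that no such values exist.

Adding constraints 3, 4, 5 mod 2: every variable appears an even number of times on the left, so the left side is 0.
But the right sides sum to 1 (mod 2). 0 ≠ 1 — the system is inconsistent.

UNSATISFIABLE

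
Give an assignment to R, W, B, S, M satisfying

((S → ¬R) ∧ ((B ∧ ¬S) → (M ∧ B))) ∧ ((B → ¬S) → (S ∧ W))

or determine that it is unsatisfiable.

R=F, W=T, B=T, S=T, M=F

  (S → ¬R) ∧ ((B ∧ ¬S) → (M ∧ B)) = True
    S → ¬R = True
      ¬R = True
    (B ∧ ¬S) → (M ∧ B) = True
      B ∧ ¬S = False
        ¬S = False
      M ∧ B = False
  (B → ¬S) → (S ∧ W) = True
    B → ¬S = False
      ¬S = False
    S ∧ W = True
Both conjuncts True, so the formula holds.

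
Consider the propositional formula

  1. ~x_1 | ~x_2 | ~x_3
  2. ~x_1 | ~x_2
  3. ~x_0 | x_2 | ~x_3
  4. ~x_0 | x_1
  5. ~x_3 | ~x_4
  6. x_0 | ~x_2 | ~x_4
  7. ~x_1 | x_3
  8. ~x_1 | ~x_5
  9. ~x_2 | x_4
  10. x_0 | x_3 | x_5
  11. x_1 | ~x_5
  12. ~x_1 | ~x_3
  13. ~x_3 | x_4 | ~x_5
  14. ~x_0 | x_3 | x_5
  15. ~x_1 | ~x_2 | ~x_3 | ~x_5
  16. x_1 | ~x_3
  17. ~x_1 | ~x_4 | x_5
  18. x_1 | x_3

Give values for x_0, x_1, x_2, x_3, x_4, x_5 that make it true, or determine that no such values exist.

No satisfying assignment exists.

Case x_1 = True:
  (~x_1 | ~x_2) forces x_2 = False.
  (~x_1 | x_3) forces x_3 = True.
  Clause (~x_1 | ~x_3) is falsified — contradiction.
Case x_1 = False:
  (~x_0 | x_1) forces x_0 = False.
  (x_1 | ~x_5) forces x_5 = False.
  (x_0 | x_3 | x_5) forces x_3 = True.
  Clause (x_1 | ~x_3) is falsified — contradiction.
Both cases fail, so the formula is unsatisfiable.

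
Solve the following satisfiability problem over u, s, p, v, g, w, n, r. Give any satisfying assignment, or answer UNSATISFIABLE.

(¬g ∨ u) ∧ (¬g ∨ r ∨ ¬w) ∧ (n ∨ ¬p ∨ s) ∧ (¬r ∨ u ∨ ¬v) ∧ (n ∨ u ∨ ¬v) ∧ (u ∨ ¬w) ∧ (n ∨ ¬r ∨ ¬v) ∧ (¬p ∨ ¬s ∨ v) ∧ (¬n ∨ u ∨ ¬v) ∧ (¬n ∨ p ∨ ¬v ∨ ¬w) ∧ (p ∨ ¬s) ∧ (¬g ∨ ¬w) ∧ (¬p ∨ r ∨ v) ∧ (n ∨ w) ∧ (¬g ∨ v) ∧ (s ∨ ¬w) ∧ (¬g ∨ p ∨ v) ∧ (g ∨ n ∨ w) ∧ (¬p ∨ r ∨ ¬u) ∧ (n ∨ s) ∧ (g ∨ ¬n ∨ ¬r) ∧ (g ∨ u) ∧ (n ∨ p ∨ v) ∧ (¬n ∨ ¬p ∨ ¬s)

Try u = False:
  (¬g ∨ u) forces g = False.
  clause (g ∨ u) is falsified — backtrack.
So u = True.
Set s = False.
  then (s ∨ ¬w) forces w = False.
  then (n ∨ s) forces n = True.
Set p = False.
Set v = True.
Set g = True.
Set r = False.
All clauses satisfied.

u: True, s: False, p: False, v: True, g: True, w: False, n: True, r: False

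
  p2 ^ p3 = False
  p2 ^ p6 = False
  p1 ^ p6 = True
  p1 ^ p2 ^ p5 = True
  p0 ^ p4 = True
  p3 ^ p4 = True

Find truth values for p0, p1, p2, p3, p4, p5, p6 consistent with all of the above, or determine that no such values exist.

p0=T, p1=F, p2=T, p3=T, p4=F, p5=F, p6=T

p2 ^ p3 = T ^ T = False ✓
p2 ^ p6 = T ^ T = False ✓
p1 ^ p6 = F ^ T = True ✓
p1 ^ p2 ^ p5 = F ^ T ^ F = True ✓
p0 ^ p4 = T ^ F = True ✓
p3 ^ p4 = T ^ F = True ✓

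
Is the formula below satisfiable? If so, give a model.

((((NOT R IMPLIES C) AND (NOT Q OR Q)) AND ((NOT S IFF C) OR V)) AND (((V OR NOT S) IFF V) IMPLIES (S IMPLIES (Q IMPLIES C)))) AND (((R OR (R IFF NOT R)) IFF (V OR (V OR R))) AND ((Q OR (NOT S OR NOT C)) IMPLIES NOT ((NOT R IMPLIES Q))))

V: False, R: False, C: True, Q: False, S: False

  (((NOT R IMPLIES C) AND (NOT Q OR Q)) AND ((NOT S IFF C) OR V)) AND (((V OR NOT S) IFF V) IMPLIES (S IMPLIES (Q IMPLIES C))) = True
    ((NOT R IMPLIES C) AND (NOT Q OR Q)) AND ((NOT S IFF C) OR V) = True
      (NOT R IMPLIES C) AND (NOT Q OR Q) = True
        NOT R IMPLIES C = True
          NOT R = True
        NOT Q OR Q = True
          NOT Q = True
      (NOT S IFF C) OR V = True
        NOT S IFF C = True
          NOT S = True
    ((V OR NOT S) IFF V) IMPLIES (S IMPLIES (Q IMPLIES C)) = True
      (V OR NOT S) IFF V = False
        V OR NOT S = True
          NOT S = True
      S IMPLIES (Q IMPLIES C) = True
        Q IMPLIES C = True
  ((R OR (R IFF NOT R)) IFF (V OR (V OR R))) AND ((Q OR (NOT S OR NOT C)) IMPLIES NOT ((NOT R IMPLIES Q))) = True
    (R OR (R IFF NOT R)) IFF (V OR (V OR R)) = True
      R OR (R IFF NOT R) = False
        R IFF NOT R = False
          NOT R = True
      V OR (V OR R) = False
        V OR R = False
    (Q OR (NOT S OR NOT C)) IMPLIES NOT ((NOT R IMPLIES Q)) = True
      Q OR (NOT S OR NOT C) = True
        NOT S OR NOT C = True
          NOT S = True
          NOT C = False
      NOT ((NOT R IMPLIES Q)) = True
        NOT R IMPLIES Q = False
          NOT R = True
Both conjuncts True, so the formula holds.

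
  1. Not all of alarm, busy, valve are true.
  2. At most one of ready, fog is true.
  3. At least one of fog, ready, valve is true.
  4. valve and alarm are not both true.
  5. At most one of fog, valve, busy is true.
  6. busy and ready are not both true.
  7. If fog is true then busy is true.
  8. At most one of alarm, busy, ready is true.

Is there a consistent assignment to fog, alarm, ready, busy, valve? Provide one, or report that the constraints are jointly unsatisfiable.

fog=F, alarm=F, ready=F, busy=F, valve=T

  (1) {alarm, busy, valve}: 1/3 true — not all ✓
  (2) {ready, fog}: 0 true — at most one ✓
  (3) {fog, ready, valve}: 1 true — at least one ✓
  (4) valve=T, alarm=F — not both ✓
  (5) {fog, valve, busy}: 1 true — at most one ✓
  (6) busy=F, ready=F — not both ✓
  (7) fog=F ⇒ busy: vacuous ✓
  (8) {alarm, busy, ready}: 0 true — at most one ✓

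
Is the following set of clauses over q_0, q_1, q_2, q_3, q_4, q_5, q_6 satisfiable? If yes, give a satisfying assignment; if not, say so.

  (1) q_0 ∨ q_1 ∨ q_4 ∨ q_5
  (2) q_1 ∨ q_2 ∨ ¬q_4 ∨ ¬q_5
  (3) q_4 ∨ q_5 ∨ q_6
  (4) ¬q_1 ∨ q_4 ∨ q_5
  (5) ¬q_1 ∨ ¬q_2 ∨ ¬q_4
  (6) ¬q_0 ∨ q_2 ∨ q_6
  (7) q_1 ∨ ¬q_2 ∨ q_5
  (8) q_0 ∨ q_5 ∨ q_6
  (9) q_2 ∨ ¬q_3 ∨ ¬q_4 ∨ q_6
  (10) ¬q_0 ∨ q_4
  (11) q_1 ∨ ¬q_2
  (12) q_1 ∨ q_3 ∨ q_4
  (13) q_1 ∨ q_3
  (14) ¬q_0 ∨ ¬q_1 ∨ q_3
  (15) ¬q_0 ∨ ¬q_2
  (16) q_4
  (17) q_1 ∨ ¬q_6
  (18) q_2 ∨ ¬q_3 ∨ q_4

Unit clause (q_4) forces q_4 = True.
Set q_0 = False.
Try q_1 = False:
  (q_1 ∨ ¬q_2) forces q_2 = False.
  (q_1 ∨ q_2 ∨ ¬q_4 ∨ ¬q_5) forces q_5 = False.
  (q_0 ∨ q_5 ∨ q_6) forces q_6 = True.
  clause (q_1 ∨ ¬q_6) is falsified — backtrack.
So q_1 = True.
  then (¬q_1 ∨ ¬q_2 ∨ ¬q_4) forces q_2 = False.
Set q_3 = False.
Set q_5 = True.
Set q_6 = True.
All clauses satisfied.

q_0 = False; q_1 = True; q_2 = False; q_3 = False; q_4 = True; q_5 = True; q_6 = True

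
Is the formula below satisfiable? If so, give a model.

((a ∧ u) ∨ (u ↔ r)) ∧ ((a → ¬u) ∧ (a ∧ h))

a=T, u=F, h=T, r=F

  (a ∧ u) ∨ (u ↔ r) = True
    a ∧ u = False
    u ↔ r = True
  (a → ¬u) ∧ (a ∧ h) = True
    a → ¬u = True
      ¬u = True
    a ∧ h = True
Both conjuncts True, so the formula holds.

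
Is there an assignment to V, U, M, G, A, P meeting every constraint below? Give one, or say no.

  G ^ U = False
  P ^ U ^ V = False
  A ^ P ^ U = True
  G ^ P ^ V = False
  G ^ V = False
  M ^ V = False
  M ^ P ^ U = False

V = True; U = True; M = True; G = True; A = False; P = False

G ^ U = T ^ T = False ✓
P ^ U ^ V = F ^ T ^ T = False ✓
A ^ P ^ U = F ^ F ^ T = True ✓
G ^ P ^ V = T ^ F ^ T = False ✓
G ^ V = T ^ T = False ✓
M ^ V = T ^ T = False ✓
M ^ P ^ U = T ^ F ^ T = False ✓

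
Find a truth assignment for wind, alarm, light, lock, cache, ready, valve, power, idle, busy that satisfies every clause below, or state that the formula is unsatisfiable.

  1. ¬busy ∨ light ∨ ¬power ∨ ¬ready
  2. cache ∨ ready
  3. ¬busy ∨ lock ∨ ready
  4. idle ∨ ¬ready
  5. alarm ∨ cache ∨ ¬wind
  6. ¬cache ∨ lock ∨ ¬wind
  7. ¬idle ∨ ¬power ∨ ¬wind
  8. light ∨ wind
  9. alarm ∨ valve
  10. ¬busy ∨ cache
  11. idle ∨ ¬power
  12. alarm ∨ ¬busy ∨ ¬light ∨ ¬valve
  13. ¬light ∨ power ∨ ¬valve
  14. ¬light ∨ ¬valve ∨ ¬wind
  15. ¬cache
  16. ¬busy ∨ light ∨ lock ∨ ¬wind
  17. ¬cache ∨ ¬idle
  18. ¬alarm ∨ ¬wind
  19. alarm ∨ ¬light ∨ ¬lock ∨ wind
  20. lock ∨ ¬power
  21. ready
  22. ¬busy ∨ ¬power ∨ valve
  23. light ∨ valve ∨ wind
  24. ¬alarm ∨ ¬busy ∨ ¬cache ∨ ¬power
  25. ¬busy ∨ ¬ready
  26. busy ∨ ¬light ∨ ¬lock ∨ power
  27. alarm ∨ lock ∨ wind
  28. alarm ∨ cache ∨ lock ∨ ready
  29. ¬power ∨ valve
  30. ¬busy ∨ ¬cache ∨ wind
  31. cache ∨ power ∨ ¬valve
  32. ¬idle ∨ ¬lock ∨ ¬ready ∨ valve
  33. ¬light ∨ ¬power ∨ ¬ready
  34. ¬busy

wind: False; alarm: True; light: True; lock: False; cache: False; ready: True; valve: False; power: False; idle: True; busy: False

Unit clause (¬cache) forces cache = False.
Unit clause (ready) forces ready = True.
In (¬busy ∨ ¬ready) only ¬busy is left, so busy = False.
In (idle ∨ ¬ready) only idle is left, so idle = True.
Try wind = True:
  (alarm ∨ cache ∨ ¬wind) forces alarm = True.
  clause (¬alarm ∨ ¬wind) is falsified — backtrack.
So wind = False.
  then (light ∨ wind) forces light = True.
  then (¬light ∨ ¬power ∨ ¬ready) forces power = False.
  then (¬light ∨ power ∨ ¬valve) forces valve = False.
  then (busy ∨ ¬light ∨ ¬lock ∨ power) forces lock = False.
  then (alarm ∨ lock ∨ wind) forces alarm = True.
All clauses satisfied.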